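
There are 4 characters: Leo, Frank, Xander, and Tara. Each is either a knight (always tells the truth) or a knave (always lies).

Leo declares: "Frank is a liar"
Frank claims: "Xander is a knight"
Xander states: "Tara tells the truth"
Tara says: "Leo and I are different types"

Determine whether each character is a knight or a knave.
Leo is a knave.
Frank is a knight.
Xander is a knight.
Tara is a knight.

Verification:
- Leo (knave) says "Frank is a liar" - this is FALSE (a lie) because Frank is a knight.
- Frank (knight) says "Xander is a knight" - this is TRUE because Xander is a knight.
- Xander (knight) says "Tara tells the truth" - this is TRUE because Tara is a knight.
- Tara (knight) says "Leo and I are different types" - this is TRUE because Tara is a knight and Leo is a knave.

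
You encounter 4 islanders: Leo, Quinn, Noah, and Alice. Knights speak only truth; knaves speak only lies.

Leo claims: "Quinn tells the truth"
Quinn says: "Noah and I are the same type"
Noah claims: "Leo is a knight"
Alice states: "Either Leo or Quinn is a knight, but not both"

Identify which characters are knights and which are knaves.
Leo is a knight.
Quinn is a knight.
Noah is a knight.
Alice is a knave.

Verification:
- Leo (knight) says "Quinn tells the truth" - this is TRUE because Quinn is a knight.
- Quinn (knight) says "Noah and I are the same type" - this is TRUE because Quinn is a knight and Noah is a knight.
- Noah (knight) says "Leo is a knight" - this is TRUE because Leo is a knight.
- Alice (knave) says "Either Leo or Quinn is a knight, but not both" - this is FALSE (a lie) because Leo is a knight and Quinn is a knight.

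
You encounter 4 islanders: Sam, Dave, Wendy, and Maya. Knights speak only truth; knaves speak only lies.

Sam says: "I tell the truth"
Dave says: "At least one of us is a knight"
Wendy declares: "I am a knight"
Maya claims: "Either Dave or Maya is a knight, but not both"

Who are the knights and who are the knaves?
Sam is a knave.
Dave is a knave.
Wendy is a knave.
Maya is a knave.

Verification:
- Sam (knave) says "I tell the truth" - this is FALSE (a lie) because Sam is a knave.
- Dave (knave) says "At least one of us is a knight" - this is FALSE (a lie) because no one is a knight.
- Wendy (knave) says "I am a knight" - this is FALSE (a lie) because Wendy is a knave.
- Maya (knave) says "Either Dave or Maya is a knight, but not both" - this is FALSE (a lie) because Dave is a knave and Maya is a knave.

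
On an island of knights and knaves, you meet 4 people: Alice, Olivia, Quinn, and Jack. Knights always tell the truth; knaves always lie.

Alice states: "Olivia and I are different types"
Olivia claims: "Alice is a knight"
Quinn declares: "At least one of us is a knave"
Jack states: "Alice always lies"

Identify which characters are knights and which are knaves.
Alice is a knave.
Olivia is a knave.
Quinn is a knight.
Jack is a knight.

Verification:
- Alice (knave) says "Olivia and I are different types" - this is FALSE (a lie) because Alice is a knave and Olivia is a knave.
- Olivia (knave) says "Alice is a knight" - this is FALSE (a lie) because Alice is a knave.
- Quinn (knight) says "At least one of us is a knave" - this is TRUE because Alice and Olivia are knaves.
- Jack (knight) says "Alice always lies" - this is TRUE because Alice is a knave.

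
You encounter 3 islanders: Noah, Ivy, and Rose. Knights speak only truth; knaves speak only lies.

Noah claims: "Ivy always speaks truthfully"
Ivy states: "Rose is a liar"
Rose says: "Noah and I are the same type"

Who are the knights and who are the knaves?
Noah is a knight.
Ivy is a knight.
Rose is a knave.

Verification:
- Noah (knight) says "Ivy always speaks truthfully" - this is TRUE because Ivy is a knight.
- Ivy (knight) says "Rose is a liar" - this is TRUE because Rose is a knave.
- Rose (knave) says "Noah and I are the same type" - this is FALSE (a lie) because Rose is a knave and Noah is a knight.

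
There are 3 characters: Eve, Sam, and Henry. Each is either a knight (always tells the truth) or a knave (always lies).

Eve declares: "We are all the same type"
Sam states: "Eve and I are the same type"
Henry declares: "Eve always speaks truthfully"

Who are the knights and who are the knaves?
Eve is a knight.
Sam is a knight.
Henry is a knight.

Verification:
- Eve (knight) says "We are all the same type" - this is TRUE because Eve, Sam, and Henry are knights.
- Sam (knight) says "Eve and I are the same type" - this is TRUE because Sam is a knight and Eve is a knight.
- Henry (knight) says "Eve always speaks truthfully" - this is TRUE because Eve is a knight.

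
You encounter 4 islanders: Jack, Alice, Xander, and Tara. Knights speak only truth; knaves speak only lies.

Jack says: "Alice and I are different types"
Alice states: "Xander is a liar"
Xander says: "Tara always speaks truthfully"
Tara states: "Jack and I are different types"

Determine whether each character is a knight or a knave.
Jack is a knave.
Alice is a knave.
Xander is a knight.
Tara is a knight.

Verification:
- Jack (knave) says "Alice and I are different types" - this is FALSE (a lie) because Jack is a knave and Alice is a knave.
- Alice (knave) says "Xander is a liar" - this is FALSE (a lie) because Xander is a knight.
- Xander (knight) says "Tara always speaks truthfully" - this is TRUE because Tara is a knight.
- Tara (knight) says "Jack and I are different types" - this is TRUE because Tara is a knight and Jack is a knave.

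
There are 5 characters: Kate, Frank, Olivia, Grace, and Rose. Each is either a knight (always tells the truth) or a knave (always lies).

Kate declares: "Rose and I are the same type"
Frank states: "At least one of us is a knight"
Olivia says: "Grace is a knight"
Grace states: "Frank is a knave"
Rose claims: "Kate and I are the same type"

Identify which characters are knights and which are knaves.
Kate is a knight.
Frank is a knight.
Olivia is a knave.
Grace is a knave.
Rose is a knight.

Verification:
- Kate (knight) says "Rose and I are the same type" - this is TRUE because Kate is a knight and Rose is a knight.
- Frank (knight) says "At least one of us is a knight" - this is TRUE because Kate, Frank, and Rose are knights.
- Olivia (knave) says "Grace is a knight" - this is FALSE (a lie) because Grace is a knave.
- Grace (knave) says "Frank is a knave" - this is FALSE (a lie) because Frank is a knight.
- Rose (knight) says "Kate and I are the same type" - this is TRUE because Rose is a knight and Kate is a knight.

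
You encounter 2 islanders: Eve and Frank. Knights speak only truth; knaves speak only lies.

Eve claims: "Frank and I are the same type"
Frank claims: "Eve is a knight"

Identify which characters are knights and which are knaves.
Eve is a knight.
Frank is a knight.

Verification:
- Eve (knight) says "Frank and I are the same type" - this is TRUE because Eve is a knight and Frank is a knight.
- Frank (knight) says "Eve is a knight" - this is TRUE because Eve is a knight.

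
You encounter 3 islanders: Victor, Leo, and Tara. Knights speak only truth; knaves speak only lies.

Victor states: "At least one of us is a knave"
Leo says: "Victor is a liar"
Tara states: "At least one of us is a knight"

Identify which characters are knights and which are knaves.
Victor is a knight.
Leo is a knave.
Tara is a knight.

Verification:
- Victor (knight) says "At least one of us is a knave" - this is TRUE because Leo is a knave.
- Leo (knave) says "Victor is a liar" - this is FALSE (a lie) because Victor is a knight.
- Tara (knight) says "At least one of us is a knight" - this is TRUE because Victor and Tara are knights.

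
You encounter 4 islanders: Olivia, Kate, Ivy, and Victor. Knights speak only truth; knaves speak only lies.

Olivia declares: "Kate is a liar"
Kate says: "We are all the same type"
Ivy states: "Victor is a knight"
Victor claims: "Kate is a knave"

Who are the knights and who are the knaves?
Olivia is a knight.
Kate is a knave.
Ivy is a knight.
Victor is a knight.

Verification:
- Olivia (knight) says "Kate is a liar" - this is TRUE because Kate is a knave.
- Kate (knave) says "We are all the same type" - this is FALSE (a lie) because Olivia, Ivy, and Victor are knights and Kate is a knave.
- Ivy (knight) says "Victor is a knight" - this is TRUE because Victor is a knight.
- Victor (knight) says "Kate is a knave" - this is TRUE because Kate is a knave.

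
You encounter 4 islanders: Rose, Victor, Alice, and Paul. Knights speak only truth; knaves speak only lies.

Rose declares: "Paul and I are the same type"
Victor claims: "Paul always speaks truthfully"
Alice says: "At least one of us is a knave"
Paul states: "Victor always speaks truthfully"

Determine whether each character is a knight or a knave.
Rose is a knave.
Victor is a knight.
Alice is a knight.
Paul is a knight.

Verification:
- Rose (knave) says "Paul and I are the same type" - this is FALSE (a lie) because Rose is a knave and Paul is a knight.
- Victor (knight) says "Paul always speaks truthfully" - this is TRUE because Paul is a knight.
- Alice (knight) says "At least one of us is a knave" - this is TRUE because Rose is a knave.
- Paul (knight) says "Victor always speaks truthfully" - this is TRUE because Victor is a knight.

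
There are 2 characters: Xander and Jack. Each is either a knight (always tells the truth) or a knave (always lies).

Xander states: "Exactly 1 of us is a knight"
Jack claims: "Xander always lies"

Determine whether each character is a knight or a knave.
Xander is a knight.
Jack is a knave.

Verification:
- Xander (knight) says "Exactly 1 of us is a knight" - this is TRUE because there are 1 knights.
- Jack (knave) says "Xander always lies" - this is FALSE (a lie) because Xander is a knight.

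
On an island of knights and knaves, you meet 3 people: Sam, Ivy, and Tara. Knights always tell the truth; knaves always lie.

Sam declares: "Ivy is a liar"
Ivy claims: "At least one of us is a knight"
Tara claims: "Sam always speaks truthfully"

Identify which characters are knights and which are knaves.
Sam is a knave.
Ivy is a knight.
Tara is a knave.

Verification:
- Sam (knave) says "Ivy is a liar" - this is FALSE (a lie) because Ivy is a knight.
- Ivy (knight) says "At least one of us is a knight" - this is TRUE because Ivy is a knight.
- Tara (knave) says "Sam always speaks truthfully" - this is FALSE (a lie) because Sam is a knave.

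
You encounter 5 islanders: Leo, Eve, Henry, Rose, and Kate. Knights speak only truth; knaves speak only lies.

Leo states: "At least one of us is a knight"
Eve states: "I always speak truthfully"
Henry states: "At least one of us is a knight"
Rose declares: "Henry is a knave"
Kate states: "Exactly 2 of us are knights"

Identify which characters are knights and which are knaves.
Leo is a knight.
Eve is a knight.
Henry is a knight.
Rose is a knave.
Kate is a knave.

Verification:
- Leo (knight) says "At least one of us is a knight" - this is TRUE because Leo, Eve, and Henry are knights.
- Eve (knight) says "I always speak truthfully" - this is TRUE because Eve is a knight.
- Henry (knight) says "At least one of us is a knight" - this is TRUE because Leo, Eve, and Henry are knights.
- Rose (knave) says "Henry is a knave" - this is FALSE (a lie) because Henry is a knight.
- Kate (knave) says "Exactly 2 of us are knights" - this is FALSE (a lie) because there are 3 knights.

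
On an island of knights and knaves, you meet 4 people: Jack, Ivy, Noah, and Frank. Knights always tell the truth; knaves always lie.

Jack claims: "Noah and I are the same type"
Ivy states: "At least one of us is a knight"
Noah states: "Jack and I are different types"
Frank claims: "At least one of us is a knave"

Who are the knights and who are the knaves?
Jack is a knave.
Ivy is a knight.
Noah is a knight.
Frank is a knight.

Verification:
- Jack (knave) says "Noah and I are the same type" - this is FALSE (a lie) because Jack is a knave and Noah is a knight.
- Ivy (knight) says "At least one of us is a knight" - this is TRUE because Ivy, Noah, and Frank are knights.
- Noah (knight) says "Jack and I are different types" - this is TRUE because Noah is a knight and Jack is a knave.
- Frank (knight) says "At least one of us is a knave" - this is TRUE because Jack is a knave.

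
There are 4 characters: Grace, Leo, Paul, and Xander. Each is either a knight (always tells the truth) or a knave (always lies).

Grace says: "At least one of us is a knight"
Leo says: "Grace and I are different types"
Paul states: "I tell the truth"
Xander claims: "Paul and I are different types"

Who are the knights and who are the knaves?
Grace is a knave.
Leo is a knave.
Paul is a knave.
Xander is a knave.

Verification:
- Grace (knave) says "At least one of us is a knight" - this is FALSE (a lie) because no one is a knight.
- Leo (knave) says "Grace and I are different types" - this is FALSE (a lie) because Leo is a knave and Grace is a knave.
- Paul (knave) says "I tell the truth" - this is FALSE (a lie) because Paul is a knave.
- Xander (knave) says "Paul and I are different types" - this is FALSE (a lie) because Xander is a knave and Paul is a knave.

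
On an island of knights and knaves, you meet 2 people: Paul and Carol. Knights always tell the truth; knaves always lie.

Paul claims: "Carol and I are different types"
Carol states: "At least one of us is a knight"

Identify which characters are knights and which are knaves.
Paul is a knave.
Carol is a knave.

Verification:
- Paul (knave) says "Carol and I are different types" - this is FALSE (a lie) because Paul is a knave and Carol is a knave.
- Carol (knave) says "At least one of us is a knight" - this is FALSE (a lie) because no one is a knight.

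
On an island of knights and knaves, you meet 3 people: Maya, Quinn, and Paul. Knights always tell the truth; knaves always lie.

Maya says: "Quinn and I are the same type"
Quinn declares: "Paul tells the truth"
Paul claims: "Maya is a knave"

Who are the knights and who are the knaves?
Maya is a knave.
Quinn is a knight.
Paul is a knight.

Verification:
- Maya (knave) says "Quinn and I are the same type" - this is FALSE (a lie) because Maya is a knave and Quinn is a knight.
- Quinn (knight) says "Paul tells the truth" - this is TRUE because Paul is a knight.
- Paul (knight) says "Maya is a knave" - this is TRUE because Maya is a knave.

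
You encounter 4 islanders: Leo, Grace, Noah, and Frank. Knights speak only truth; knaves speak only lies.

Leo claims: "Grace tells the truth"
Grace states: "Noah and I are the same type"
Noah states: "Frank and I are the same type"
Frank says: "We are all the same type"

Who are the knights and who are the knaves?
Leo is a knight.
Grace is a knight.
Noah is a knight.
Frank is a knight.

Verification:
- Leo (knight) says "Grace tells the truth" - this is TRUE because Grace is a knight.
- Grace (knight) says "Noah and I are the same type" - this is TRUE because Grace is a knight and Noah is a knight.
- Noah (knight) says "Frank and I are the same type" - this is TRUE because Noah is a knight and Frank is a knight.
- Frank (knight) says "We are all the same type" - this is TRUE because Leo, Grace, Noah, and Frank are knights.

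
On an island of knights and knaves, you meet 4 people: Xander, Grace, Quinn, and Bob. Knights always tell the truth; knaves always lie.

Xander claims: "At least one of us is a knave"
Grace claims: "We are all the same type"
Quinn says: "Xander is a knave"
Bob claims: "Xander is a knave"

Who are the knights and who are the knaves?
Xander is a knight.
Grace is a knave.
Quinn is a knave.
Bob is a knave.

Verification:
- Xander (knight) says "At least one of us is a knave" - this is TRUE because Grace, Quinn, and Bob are knaves.
- Grace (knave) says "We are all the same type" - this is FALSE (a lie) because Xander is a knight and Grace, Quinn, and Bob are knaves.
- Quinn (knave) says "Xander is a knave" - this is FALSE (a lie) because Xander is a knight.
- Bob (knave) says "Xander is a knave" - this is FALSE (a lie) because Xander is a knight.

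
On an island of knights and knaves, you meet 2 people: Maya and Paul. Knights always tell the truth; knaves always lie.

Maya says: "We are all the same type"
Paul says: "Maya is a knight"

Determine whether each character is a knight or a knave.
Maya is a knight.
Paul is a knight.

Verification:
- Maya (knight) says "We are all the same type" - this is TRUE because Maya and Paul are knights.
- Paul (knight) says "Maya is a knight" - this is TRUE because Maya is a knight.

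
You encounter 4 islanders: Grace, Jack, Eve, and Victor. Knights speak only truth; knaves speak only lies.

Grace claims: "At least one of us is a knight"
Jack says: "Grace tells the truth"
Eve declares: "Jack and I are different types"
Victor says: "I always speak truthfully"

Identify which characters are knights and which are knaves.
Grace is a knave.
Jack is a knave.
Eve is a knave.
Victor is a knave.

Verification:
- Grace (knave) says "At least one of us is a knight" - this is FALSE (a lie) because no one is a knight.
- Jack (knave) says "Grace tells the truth" - this is FALSE (a lie) because Grace is a knave.
- Eve (knave) says "Jack and I are different types" - this is FALSE (a lie) because Eve is a knave and Jack is a knave.
- Victor (knave) says "I always speak truthfully" - this is FALSE (a lie) because Victor is a knave.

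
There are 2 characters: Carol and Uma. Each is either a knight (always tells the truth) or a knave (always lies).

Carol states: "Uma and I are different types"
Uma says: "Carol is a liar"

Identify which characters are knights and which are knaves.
Carol is a knight.
Uma is a knave.

Verification:
- Carol (knight) says "Uma and I are different types" - this is TRUE because Carol is a knight and Uma is a knave.
- Uma (knave) says "Carol is a liar" - this is FALSE (a lie) because Carol is a knight.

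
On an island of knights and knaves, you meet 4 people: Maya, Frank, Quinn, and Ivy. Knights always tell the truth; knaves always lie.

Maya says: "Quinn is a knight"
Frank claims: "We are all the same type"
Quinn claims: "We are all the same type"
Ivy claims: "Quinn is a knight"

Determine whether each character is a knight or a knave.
Maya is a knight.
Frank is a knight.
Quinn is a knight.
Ivy is a knight.

Verification:
- Maya (knight) says "Quinn is a knight" - this is TRUE because Quinn is a knight.
- Frank (knight) says "We are all the same type" - this is TRUE because Maya, Frank, Quinn, and Ivy are knights.
- Quinn (knight) says "We are all the same type" - this is TRUE because Maya, Frank, Quinn, and Ivy are knights.
- Ivy (knight) says "Quinn is a knight" - this is TRUE because Quinn is a knight.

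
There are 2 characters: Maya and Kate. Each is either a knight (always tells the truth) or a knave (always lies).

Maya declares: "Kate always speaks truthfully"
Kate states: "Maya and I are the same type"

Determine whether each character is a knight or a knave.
Maya is a knight.
Kate is a knight.

Verification:
- Maya (knight) says "Kate always speaks truthfully" - this is TRUE because Kate is a knight.
- Kate (knight) says "Maya and I are the same type" - this is TRUE because Kate is a knight and Maya is a knight.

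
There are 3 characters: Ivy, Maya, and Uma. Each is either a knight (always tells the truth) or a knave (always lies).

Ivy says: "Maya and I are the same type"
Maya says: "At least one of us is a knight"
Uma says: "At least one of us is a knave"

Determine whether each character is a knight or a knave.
Ivy is a knave.
Maya is a knight.
Uma is a knight.

Verification:
- Ivy (knave) says "Maya and I are the same type" - this is FALSE (a lie) because Ivy is a knave and Maya is a knight.
- Maya (knight) says "At least one of us is a knight" - this is TRUE because Maya and Uma are knights.
- Uma (knight) says "At least one of us is a knave" - this is TRUE because Ivy is a knave.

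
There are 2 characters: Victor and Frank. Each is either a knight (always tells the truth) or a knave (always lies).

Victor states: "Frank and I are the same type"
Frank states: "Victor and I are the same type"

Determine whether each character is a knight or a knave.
Victor is a knight.
Frank is a knight.

Verification:
- Victor (knight) says "Frank and I are the same type" - this is TRUE because Victor is a knight and Frank is a knight.
- Frank (knight) says "Victor and I are the same type" - this is TRUE because Frank is a knight and Victor is a knight.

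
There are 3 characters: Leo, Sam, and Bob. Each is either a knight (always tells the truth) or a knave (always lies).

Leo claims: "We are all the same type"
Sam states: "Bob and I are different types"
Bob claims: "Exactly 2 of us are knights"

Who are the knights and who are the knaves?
Leo is a knave.
Sam is a knight.
Bob is a knave.

Verification:
- Leo (knave) says "We are all the same type" - this is FALSE (a lie) because Sam is a knight and Leo and Bob are knaves.
- Sam (knight) says "Bob and I are different types" - this is TRUE because Sam is a knight and Bob is a knave.
- Bob (knave) says "Exactly 2 of us are knights" - this is FALSE (a lie) because there are 1 knights.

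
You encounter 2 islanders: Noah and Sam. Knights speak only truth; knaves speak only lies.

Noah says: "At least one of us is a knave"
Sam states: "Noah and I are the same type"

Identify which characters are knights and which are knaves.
Noah is a knight.
Sam is a knave.

Verification:
- Noah (knight) says "At least one of us is a knave" - this is TRUE because Sam is a knave.
- Sam (knave) says "Noah and I are the same type" - this is FALSE (a lie) because Sam is a knave and Noah is a knight.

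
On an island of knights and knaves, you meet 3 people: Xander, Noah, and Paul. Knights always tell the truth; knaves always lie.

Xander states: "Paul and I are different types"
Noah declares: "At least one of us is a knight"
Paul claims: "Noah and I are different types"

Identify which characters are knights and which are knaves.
Xander is a knave.
Noah is a knave.
Paul is a knave.

Verification:
- Xander (knave) says "Paul and I are different types" - this is FALSE (a lie) because Xander is a knave and Paul is a knave.
- Noah (knave) says "At least one of us is a knight" - this is FALSE (a lie) because no one is a knight.
- Paul (knave) says "Noah and I are different types" - this is FALSE (a lie) because Paul is a knave and Noah is a knave.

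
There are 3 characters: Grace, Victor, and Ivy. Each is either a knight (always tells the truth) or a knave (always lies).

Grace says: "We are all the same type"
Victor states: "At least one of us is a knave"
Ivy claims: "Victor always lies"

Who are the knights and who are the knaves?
Grace is a knave.
Victor is a knight.
Ivy is a knave.

Verification:
- Grace (knave) says "We are all the same type" - this is FALSE (a lie) because Victor is a knight and Grace and Ivy are knaves.
- Victor (knight) says "At least one of us is a knave" - this is TRUE because Grace and Ivy are knaves.
- Ivy (knave) says "Victor always lies" - this is FALSE (a lie) because Victor is a knight.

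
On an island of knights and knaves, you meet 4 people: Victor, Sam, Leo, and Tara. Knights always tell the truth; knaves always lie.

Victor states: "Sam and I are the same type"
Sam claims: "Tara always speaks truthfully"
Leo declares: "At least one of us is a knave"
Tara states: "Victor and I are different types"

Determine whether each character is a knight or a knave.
Victor is a knave.
Sam is a knight.
Leo is a knight.
Tara is a knight.

Verification:
- Victor (knave) says "Sam and I are the same type" - this is FALSE (a lie) because Victor is a knave and Sam is a knight.
- Sam (knight) says "Tara always speaks truthfully" - this is TRUE because Tara is a knight.
- Leo (knight) says "At least one of us is a knave" - this is TRUE because Victor is a knave.
- Tara (knight) says "Victor and I are different types" - this is TRUE because Tara is a knight and Victor is a knave.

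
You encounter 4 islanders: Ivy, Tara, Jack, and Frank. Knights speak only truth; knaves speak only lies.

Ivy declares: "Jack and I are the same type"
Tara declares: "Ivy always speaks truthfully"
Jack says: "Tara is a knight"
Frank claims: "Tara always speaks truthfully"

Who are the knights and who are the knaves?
Ivy is a knight.
Tara is a knight.
Jack is a knight.
Frank is a knight.

Verification:
- Ivy (knight) says "Jack and I are the same type" - this is TRUE because Ivy is a knight and Jack is a knight.
- Tara (knight) says "Ivy always speaks truthfully" - this is TRUE because Ivy is a knight.
- Jack (knight) says "Tara is a knight" - this is TRUE because Tara is a knight.
- Frank (knight) says "Tara always speaks truthfully" - this is TRUE because Tara is a knight.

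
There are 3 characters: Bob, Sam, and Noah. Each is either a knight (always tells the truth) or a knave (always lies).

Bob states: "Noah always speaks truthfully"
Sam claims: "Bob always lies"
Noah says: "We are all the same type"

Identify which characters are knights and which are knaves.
Bob is a knave.
Sam is a knight.
Noah is a knave.

Verification:
- Bob (knave) says "Noah always speaks truthfully" - this is FALSE (a lie) because Noah is a knave.
- Sam (knight) says "Bob always lies" - this is TRUE because Bob is a knave.
- Noah (knave) says "We are all the same type" - this is FALSE (a lie) because Sam is a knight and Bob and Noah are knaves.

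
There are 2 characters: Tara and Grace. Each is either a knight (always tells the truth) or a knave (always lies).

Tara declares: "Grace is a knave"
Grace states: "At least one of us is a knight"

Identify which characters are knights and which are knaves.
Tara is a knave.
Grace is a knight.

Verification:
- Tara (knave) says "Grace is a knave" - this is FALSE (a lie) because Grace is a knight.
- Grace (knight) says "At least one of us is a knight" - this is TRUE because Grace is a knight.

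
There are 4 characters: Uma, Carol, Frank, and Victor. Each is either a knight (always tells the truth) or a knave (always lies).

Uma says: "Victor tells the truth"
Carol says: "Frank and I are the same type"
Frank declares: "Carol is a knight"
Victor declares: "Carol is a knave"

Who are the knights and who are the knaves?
Uma is a knave.
Carol is a knight.
Frank is a knight.
Victor is a knave.

Verification:
- Uma (knave) says "Victor tells the truth" - this is FALSE (a lie) because Victor is a knave.
- Carol (knight) says "Frank and I are the same type" - this is TRUE because Carol is a knight and Frank is a knight.
- Frank (knight) says "Carol is a knight" - this is TRUE because Carol is a knight.
- Victor (knave) says "Carol is a knave" - this is FALSE (a lie) because Carol is a knight.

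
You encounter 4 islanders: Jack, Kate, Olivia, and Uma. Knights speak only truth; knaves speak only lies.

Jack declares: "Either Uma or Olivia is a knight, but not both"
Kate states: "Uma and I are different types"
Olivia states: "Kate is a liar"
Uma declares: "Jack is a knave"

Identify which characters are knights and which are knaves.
Jack is a knight.
Kate is a knave.
Olivia is a knight.
Uma is a knave.

Verification:
- Jack (knight) says "Either Uma or Olivia is a knight, but not both" - this is TRUE because Uma is a knave and Olivia is a knight.
- Kate (knave) says "Uma and I are different types" - this is FALSE (a lie) because Kate is a knave and Uma is a knave.
- Olivia (knight) says "Kate is a liar" - this is TRUE because Kate is a knave.
- Uma (knave) says "Jack is a knave" - this is FALSE (a lie) because Jack is a knight.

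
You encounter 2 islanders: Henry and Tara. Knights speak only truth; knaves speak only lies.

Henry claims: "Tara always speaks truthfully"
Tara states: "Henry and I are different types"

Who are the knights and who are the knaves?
Henry is a knave.
Tara is a knave.

Verification:
- Henry (knave) says "Tara always speaks truthfully" - this is FALSE (a lie) because Tara is a knave.
- Tara (knave) says "Henry and I are different types" - this is FALSE (a lie) because Tara is a knave and Henry is a knave.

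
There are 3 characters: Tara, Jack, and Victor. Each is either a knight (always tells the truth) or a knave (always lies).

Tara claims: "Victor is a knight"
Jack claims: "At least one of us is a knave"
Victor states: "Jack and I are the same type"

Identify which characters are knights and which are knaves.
Tara is a knave.
Jack is a knight.
Victor is a knave.

Verification:
- Tara (knave) says "Victor is a knight" - this is FALSE (a lie) because Victor is a knave.
- Jack (knight) says "At least one of us is a knave" - this is TRUE because Tara and Victor are knaves.
- Victor (knave) says "Jack and I are the same type" - this is FALSE (a lie) because Victor is a knave and Jack is a knight.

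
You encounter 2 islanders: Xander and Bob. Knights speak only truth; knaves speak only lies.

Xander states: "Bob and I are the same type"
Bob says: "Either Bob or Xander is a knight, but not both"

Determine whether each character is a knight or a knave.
Xander is a knave.
Bob is a knight.

Verification:
- Xander (knave) says "Bob and I are the same type" - this is FALSE (a lie) because Xander is a knave and Bob is a knight.
- Bob (knight) says "Either Bob or Xander is a knight, but not both" - this is TRUE because Bob is a knight and Xander is a knave.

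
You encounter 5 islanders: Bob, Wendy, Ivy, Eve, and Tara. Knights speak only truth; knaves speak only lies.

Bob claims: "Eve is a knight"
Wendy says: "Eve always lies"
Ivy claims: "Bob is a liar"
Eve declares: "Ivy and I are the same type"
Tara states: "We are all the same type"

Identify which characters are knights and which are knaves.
Bob is a knave.
Wendy is a knight.
Ivy is a knight.
Eve is a knave.
Tara is a knave.

Verification:
- Bob (knave) says "Eve is a knight" - this is FALSE (a lie) because Eve is a knave.
- Wendy (knight) says "Eve always lies" - this is TRUE because Eve is a knave.
- Ivy (knight) says "Bob is a liar" - this is TRUE because Bob is a knave.
- Eve (knave) says "Ivy and I are the same type" - this is FALSE (a lie) because Eve is a knave and Ivy is a knight.
- Tara (knave) says "We are all the same type" - this is FALSE (a lie) because Wendy and Ivy are knights and Bob, Eve, and Tara are knaves.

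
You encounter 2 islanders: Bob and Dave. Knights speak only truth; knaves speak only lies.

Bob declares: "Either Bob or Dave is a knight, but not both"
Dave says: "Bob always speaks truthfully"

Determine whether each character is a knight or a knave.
Bob is a knave.
Dave is a knave.

Verification:
- Bob (knave) says "Either Bob or Dave is a knight, but not both" - this is FALSE (a lie) because Bob is a knave and Dave is a knave.
- Dave (knave) says "Bob always speaks truthfully" - this is FALSE (a lie) because Bob is a knave.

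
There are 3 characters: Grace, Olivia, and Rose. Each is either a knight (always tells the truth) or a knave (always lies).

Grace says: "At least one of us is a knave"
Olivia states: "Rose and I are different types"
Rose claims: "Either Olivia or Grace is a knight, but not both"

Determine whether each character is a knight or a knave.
Grace is a knight.
Olivia is a knight.
Rose is a knave.

Verification:
- Grace (knight) says "At least one of us is a knave" - this is TRUE because Rose is a knave.
- Olivia (knight) says "Rose and I are different types" - this is TRUE because Olivia is a knight and Rose is a knave.
- Rose (knave) says "Either Olivia or Grace is a knight, but not both" - this is FALSE (a lie) because Olivia is a knight and Grace is a knight.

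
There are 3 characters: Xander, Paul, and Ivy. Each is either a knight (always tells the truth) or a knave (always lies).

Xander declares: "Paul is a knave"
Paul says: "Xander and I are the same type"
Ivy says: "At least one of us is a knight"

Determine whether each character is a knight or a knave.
Xander is a knight.
Paul is a knave.
Ivy is a knight.

Verification:
- Xander (knight) says "Paul is a knave" - this is TRUE because Paul is a knave.
- Paul (knave) says "Xander and I are the same type" - this is FALSE (a lie) because Paul is a knave and Xander is a knight.
- Ivy (knight) says "At least one of us is a knight" - this is TRUE because Xander and Ivy are knights.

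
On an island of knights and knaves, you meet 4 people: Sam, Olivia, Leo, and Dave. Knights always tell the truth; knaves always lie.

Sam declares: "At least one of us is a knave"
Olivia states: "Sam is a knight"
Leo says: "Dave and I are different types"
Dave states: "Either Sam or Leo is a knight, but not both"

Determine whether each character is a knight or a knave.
Sam is a knight.
Olivia is a knight.
Leo is a knight.
Dave is a knave.

Verification:
- Sam (knight) says "At least one of us is a knave" - this is TRUE because Dave is a knave.
- Olivia (knight) says "Sam is a knight" - this is TRUE because Sam is a knight.
- Leo (knight) says "Dave and I are different types" - this is TRUE because Leo is a knight and Dave is a knave.
- Dave (knave) says "Either Sam or Leo is a knight, but not both" - this is FALSE (a lie) because Sam is a knight and Leo is a knight.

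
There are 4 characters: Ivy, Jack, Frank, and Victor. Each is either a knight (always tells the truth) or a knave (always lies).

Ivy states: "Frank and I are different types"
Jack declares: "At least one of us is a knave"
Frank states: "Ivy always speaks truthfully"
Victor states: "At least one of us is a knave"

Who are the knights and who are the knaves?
Ivy is a knave.
Jack is a knight.
Frank is a knave.
Victor is a knight.

Verification:
- Ivy (knave) says "Frank and I are different types" - this is FALSE (a lie) because Ivy is a knave and Frank is a knave.
- Jack (knight) says "At least one of us is a knave" - this is TRUE because Ivy and Frank are knaves.
- Frank (knave) says "Ivy always speaks truthfully" - this is FALSE (a lie) because Ivy is a knave.
- Victor (knight) says "At least one of us is a knave" - this is TRUE because Ivy and Frank are knaves.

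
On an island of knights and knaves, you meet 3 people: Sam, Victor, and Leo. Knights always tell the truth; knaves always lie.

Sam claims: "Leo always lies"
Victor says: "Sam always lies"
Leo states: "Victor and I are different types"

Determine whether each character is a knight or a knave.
Sam is a knight.
Victor is a knave.
Leo is a knave.

Verification:
- Sam (knight) says "Leo always lies" - this is TRUE because Leo is a knave.
- Victor (knave) says "Sam always lies" - this is FALSE (a lie) because Sam is a knight.
- Leo (knave) says "Victor and I are different types" - this is FALSE (a lie) because Leo is a knave and Victor is a knave.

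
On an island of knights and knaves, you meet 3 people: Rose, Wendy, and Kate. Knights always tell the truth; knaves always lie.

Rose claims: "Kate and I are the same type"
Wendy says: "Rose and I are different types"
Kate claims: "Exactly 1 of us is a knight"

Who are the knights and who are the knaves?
Rose is a knave.
Wendy is a knave.
Kate is a knight.

Verification:
- Rose (knave) says "Kate and I are the same type" - this is FALSE (a lie) because Rose is a knave and Kate is a knight.
- Wendy (knave) says "Rose and I are different types" - this is FALSE (a lie) because Wendy is a knave and Rose is a knave.
- Kate (knight) says "Exactly 1 of us is a knight" - this is TRUE because there are 1 knights.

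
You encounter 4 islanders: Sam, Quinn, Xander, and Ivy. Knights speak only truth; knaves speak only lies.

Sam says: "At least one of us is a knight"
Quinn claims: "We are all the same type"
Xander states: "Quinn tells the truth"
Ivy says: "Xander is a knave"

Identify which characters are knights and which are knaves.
Sam is a knight.
Quinn is a knave.
Xander is a knave.
Ivy is a knight.

Verification:
- Sam (knight) says "At least one of us is a knight" - this is TRUE because Sam and Ivy are knights.
- Quinn (knave) says "We are all the same type" - this is FALSE (a lie) because Sam and Ivy are knights and Quinn and Xander are knaves.
- Xander (knave) says "Quinn tells the truth" - this is FALSE (a lie) because Quinn is a knave.
- Ivy (knight) says "Xander is a knave" - this is TRUE because Xander is a knave.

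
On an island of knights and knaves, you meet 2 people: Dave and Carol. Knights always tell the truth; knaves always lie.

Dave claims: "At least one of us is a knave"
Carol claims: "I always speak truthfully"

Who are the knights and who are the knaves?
Dave is a knight.
Carol is a knave.

Verification:
- Dave (knight) says "At least one of us is a knave" - this is TRUE because Carol is a knave.
- Carol (knave) says "I always speak truthfully" - this is FALSE (a lie) because Carol is a knave.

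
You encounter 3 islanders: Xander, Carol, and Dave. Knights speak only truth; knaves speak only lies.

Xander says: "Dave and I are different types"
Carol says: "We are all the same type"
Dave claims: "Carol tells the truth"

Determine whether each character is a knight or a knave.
Xander is a knight.
Carol is a knave.
Dave is a knave.

Verification:
- Xander (knight) says "Dave and I are different types" - this is TRUE because Xander is a knight and Dave is a knave.
- Carol (knave) says "We are all the same type" - this is FALSE (a lie) because Xander is a knight and Carol and Dave are knaves.
- Dave (knave) says "Carol tells the truth" - this is FALSE (a lie) because Carol is a knave.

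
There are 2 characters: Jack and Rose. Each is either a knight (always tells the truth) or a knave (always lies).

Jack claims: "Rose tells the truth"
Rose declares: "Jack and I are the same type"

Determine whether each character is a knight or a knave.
Jack is a knight.
Rose is a knight.

Verification:
- Jack (knight) says "Rose tells the truth" - this is TRUE because Rose is a knight.
- Rose (knight) says "Jack and I are the same type" - this is TRUE because Rose is a knight and Jack is a knight.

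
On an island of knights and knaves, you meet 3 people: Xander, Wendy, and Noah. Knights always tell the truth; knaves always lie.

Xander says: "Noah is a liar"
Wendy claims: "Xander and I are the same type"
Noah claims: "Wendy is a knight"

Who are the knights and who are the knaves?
Xander is a knight.
Wendy is a knave.
Noah is a knave.

Verification:
- Xander (knight) says "Noah is a liar" - this is TRUE because Noah is a knave.
- Wendy (knave) says "Xander and I are the same type" - this is FALSE (a lie) because Wendy is a knave and Xander is a knight.
- Noah (knave) says "Wendy is a knight" - this is FALSE (a lie) because Wendy is a knave.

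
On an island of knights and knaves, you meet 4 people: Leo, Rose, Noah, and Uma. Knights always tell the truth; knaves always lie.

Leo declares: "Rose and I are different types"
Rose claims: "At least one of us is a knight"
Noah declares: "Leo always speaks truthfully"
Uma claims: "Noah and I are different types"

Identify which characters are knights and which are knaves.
Leo is a knave.
Rose is a knave.
Noah is a knave.
Uma is a knave.

Verification:
- Leo (knave) says "Rose and I are different types" - this is FALSE (a lie) because Leo is a knave and Rose is a knave.
- Rose (knave) says "At least one of us is a knight" - this is FALSE (a lie) because no one is a knight.
- Noah (knave) says "Leo always speaks truthfully" - this is FALSE (a lie) because Leo is a knave.
- Uma (knave) says "Noah and I are different types" - this is FALSE (a lie) because Uma is a knave and Noah is a knave.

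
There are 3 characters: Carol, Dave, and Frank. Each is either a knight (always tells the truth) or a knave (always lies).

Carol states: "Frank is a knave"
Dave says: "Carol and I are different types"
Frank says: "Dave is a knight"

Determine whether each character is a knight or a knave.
Carol is a knave.
Dave is a knight.
Frank is a knight.

Verification:
- Carol (knave) says "Frank is a knave" - this is FALSE (a lie) because Frank is a knight.
- Dave (knight) says "Carol and I are different types" - this is TRUE because Dave is a knight and Carol is a knave.
- Frank (knight) says "Dave is a knight" - this is TRUE because Dave is a knight.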